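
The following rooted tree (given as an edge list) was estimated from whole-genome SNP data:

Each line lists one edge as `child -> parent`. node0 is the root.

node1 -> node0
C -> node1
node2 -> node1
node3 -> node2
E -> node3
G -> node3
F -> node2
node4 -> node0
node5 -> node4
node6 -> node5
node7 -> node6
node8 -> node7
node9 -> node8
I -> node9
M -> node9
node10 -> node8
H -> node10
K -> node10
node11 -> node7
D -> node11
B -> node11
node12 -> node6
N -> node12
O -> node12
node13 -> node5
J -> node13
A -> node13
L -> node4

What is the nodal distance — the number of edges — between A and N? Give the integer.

5

The MRCA of A and N is the node subtending (((((I,M),(H,K)),(D,B)),(N,O)),(J,A)).
From A up to that node: 2 branches. From N up to the same node: 3 branches. Total: 2 + 3 = 5.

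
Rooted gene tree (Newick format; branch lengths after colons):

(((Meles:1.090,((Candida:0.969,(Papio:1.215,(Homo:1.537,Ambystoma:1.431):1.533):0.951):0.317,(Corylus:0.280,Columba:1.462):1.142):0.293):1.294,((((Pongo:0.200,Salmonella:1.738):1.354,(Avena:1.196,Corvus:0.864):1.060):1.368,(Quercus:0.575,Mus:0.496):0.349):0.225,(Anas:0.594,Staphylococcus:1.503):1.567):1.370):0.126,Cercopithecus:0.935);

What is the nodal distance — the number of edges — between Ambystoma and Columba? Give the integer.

6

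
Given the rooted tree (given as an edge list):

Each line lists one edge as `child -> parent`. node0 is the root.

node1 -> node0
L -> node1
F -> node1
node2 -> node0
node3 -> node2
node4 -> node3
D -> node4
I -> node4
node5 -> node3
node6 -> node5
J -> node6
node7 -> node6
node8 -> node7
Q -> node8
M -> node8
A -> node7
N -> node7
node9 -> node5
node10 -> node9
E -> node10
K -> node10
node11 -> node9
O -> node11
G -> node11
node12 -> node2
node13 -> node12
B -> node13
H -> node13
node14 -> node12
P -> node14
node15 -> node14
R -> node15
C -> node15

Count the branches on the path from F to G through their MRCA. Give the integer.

8

The MRCA of F and G is the root of the tree.
From F up to that node: 2 branches. From G up to the same node: 6 branches. Total: 2 + 6 = 8.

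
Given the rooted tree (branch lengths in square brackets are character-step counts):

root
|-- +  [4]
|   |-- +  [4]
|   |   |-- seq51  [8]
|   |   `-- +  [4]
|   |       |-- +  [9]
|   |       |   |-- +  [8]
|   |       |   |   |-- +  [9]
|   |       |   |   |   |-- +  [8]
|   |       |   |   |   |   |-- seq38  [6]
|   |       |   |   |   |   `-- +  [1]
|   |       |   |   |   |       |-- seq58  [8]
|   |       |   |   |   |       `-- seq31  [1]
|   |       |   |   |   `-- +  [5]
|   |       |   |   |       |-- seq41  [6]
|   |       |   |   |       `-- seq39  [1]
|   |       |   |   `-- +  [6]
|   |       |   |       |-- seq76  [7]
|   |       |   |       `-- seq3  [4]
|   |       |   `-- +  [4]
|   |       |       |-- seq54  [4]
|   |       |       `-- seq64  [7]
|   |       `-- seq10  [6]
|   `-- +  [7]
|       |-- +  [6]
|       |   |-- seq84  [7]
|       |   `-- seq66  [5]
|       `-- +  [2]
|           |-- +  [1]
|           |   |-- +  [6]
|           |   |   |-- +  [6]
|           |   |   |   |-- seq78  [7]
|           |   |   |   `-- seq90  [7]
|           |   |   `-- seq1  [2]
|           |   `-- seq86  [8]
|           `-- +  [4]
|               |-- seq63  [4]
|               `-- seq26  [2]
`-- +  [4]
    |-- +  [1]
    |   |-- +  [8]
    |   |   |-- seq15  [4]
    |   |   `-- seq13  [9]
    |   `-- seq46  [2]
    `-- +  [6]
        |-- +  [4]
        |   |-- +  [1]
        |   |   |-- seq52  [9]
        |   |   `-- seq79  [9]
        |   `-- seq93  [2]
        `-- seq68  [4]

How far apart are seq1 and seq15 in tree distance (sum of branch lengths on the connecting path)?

39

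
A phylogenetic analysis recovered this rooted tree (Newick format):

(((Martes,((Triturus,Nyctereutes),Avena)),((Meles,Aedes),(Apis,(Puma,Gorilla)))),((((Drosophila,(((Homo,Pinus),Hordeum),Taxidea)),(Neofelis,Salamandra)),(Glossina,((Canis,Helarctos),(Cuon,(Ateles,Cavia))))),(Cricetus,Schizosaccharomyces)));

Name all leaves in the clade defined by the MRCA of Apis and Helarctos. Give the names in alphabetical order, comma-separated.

Aedes, Apis, Ateles, Avena, Canis, Cavia, Cricetus, Cuon, Drosophila, Glossina, Gorilla, Helarctos, Homo, Hordeum, Martes, Meles, Neofelis, Nyctereutes, Pinus, Puma, Salamandra, Schizosaccharomyces, Taxidea, Triturus

Tracing Apis: it sits inside (Apis,(Puma,Gorilla)).
Tracing Helarctos: it sits inside (Canis,Helarctos).
The smallest clade enclosing both is the whole tree (their MRCA is the root), so the answer is all 24 tips in alphabetical order.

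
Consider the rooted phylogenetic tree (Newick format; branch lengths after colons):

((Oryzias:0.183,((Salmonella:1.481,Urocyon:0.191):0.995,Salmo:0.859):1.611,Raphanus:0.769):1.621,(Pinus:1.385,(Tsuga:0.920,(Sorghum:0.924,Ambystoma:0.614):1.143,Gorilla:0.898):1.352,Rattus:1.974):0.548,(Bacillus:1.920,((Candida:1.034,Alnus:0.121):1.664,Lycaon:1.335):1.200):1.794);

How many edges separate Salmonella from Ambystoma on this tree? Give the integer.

The MRCA of Salmonella and Ambystoma is the root of the tree.
From Salmonella up to that node: 4 branches. From Ambystoma up to the same node: 4 branches. Total: 4 + 4 = 8.

8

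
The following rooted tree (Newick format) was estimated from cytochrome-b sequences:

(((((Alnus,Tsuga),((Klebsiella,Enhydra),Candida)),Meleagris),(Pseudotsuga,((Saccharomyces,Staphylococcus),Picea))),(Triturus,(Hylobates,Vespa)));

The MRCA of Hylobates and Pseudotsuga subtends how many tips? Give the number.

The MRCA of Hylobates and Pseudotsuga is the root, so the clade is the entire tree.
That clade contains 13 terminal taxa: Alnus, Candida, Enhydra, Hylobates, Klebsiella, Meleagris, Picea, Pseudotsuga, Saccharomyces, Staphylococcus, Triturus, Tsuga, Vespa.

13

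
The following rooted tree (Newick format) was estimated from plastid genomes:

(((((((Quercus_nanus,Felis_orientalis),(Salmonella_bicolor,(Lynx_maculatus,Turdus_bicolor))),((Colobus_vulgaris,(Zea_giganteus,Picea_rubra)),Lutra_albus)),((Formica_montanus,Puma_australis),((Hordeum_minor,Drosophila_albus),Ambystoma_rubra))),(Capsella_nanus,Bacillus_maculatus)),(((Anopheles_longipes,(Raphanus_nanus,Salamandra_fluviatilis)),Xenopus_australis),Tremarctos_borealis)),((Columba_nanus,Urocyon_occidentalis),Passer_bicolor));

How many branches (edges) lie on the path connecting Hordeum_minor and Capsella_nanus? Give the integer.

The MRCA of Hordeum_minor and Capsella_nanus is the node subtending (((((Quercus_nanus,Felis_orientalis),(Salmonella_bicolor,(Lynx_maculatus,Turdus_bicolor))),((Colobus_vulgaris,(Zea_giganteus,Picea_rubra)),Lutra_albus)),((Formica_montanus,Puma_australis),((Hordeum_minor,Drosophila_albus),Ambystoma_rubra))),(Capsella_nanus,Bacillus_maculatus)).
From Hordeum_minor up to that node: 5 branches. From Capsella_nanus up to the same node: 2 branches. Total: 5 + 2 = 7.

7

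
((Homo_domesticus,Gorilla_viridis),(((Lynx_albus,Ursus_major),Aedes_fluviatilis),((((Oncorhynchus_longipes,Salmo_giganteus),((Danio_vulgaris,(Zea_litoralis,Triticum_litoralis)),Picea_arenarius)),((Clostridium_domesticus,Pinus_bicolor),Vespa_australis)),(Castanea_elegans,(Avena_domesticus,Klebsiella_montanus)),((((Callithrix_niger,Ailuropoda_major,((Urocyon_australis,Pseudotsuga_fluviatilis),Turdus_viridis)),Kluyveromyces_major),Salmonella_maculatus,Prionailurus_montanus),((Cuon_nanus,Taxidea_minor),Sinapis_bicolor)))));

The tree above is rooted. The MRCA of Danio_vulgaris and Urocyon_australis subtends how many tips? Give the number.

The MRCA of Danio_vulgaris and Urocyon_australis is the node subtending ((((Oncorhynchus_longipes,Salmo_giganteus),((Danio_vulgaris,(Zea_litoralis,Triticum_litoralis)),Picea_arenarius)),((Clostridium_domesticus,Pinus_bicolor),Vespa_australis)),(Castanea_elegans,(Avena_domesticus,Klebsiella_montanus)),((((Callithrix_niger,Ailuropoda_major,((Urocyon_australis,Pseudotsuga_fluviatilis),Turdus_viridis)),Kluyveromyces_major),Salmonella_maculatus,Prionailurus_montanus),((Cuon_nanus,Taxidea_minor),Sinapis_bicolor))).
That clade contains 23 terminal taxa: Ailuropoda_major, Avena_domesticus, Callithrix_niger, Castanea_elegans, Clostridium_domesticus, Cuon_nanus, Danio_vulgaris, Klebsiella_montanus, Kluyveromyces_major, Oncorhynchus_longipes, Picea_arenarius, Pinus_bicolor, Prionailurus_montanus, Pseudotsuga_fluviatilis, Salmo_giganteus, Salmonella_maculatus, Sinapis_bicolor, Taxidea_minor, Triticum_litoralis, Turdus_viridis, Urocyon_australis, Vespa_australis, Zea_litoralis.

23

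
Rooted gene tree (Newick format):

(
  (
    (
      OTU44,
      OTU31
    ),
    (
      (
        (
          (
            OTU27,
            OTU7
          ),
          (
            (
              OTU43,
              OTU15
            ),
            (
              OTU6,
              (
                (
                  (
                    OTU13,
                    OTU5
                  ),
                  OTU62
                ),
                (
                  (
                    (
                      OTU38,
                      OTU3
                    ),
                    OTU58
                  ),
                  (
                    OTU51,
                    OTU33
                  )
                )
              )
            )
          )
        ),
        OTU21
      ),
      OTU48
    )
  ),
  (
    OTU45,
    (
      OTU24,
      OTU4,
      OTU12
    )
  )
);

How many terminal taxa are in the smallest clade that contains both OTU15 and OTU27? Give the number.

13

The MRCA of OTU15 and OTU27 is the node subtending ((OTU27,OTU7),((OTU43,OTU15),(OTU6,(((OTU13,OTU5),OTU62),(((OTU38,OTU3),OTU58),(OTU51,OTU33)))))).
That clade contains 13 terminal taxa: OTU13, OTU15, OTU27, OTU3, OTU33, OTU38, OTU43, OTU5, OTU51, OTU58, OTU6, OTU62, OTU7.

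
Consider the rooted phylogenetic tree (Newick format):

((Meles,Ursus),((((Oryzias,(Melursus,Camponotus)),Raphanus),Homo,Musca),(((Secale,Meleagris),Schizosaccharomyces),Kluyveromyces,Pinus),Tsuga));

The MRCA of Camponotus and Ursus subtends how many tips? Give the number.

The MRCA of Camponotus and Ursus is the root, so the clade is the entire tree.
That clade contains 14 terminal taxa: Camponotus, Homo, Kluyveromyces, Meleagris, Meles, Melursus, Musca, Oryzias, Pinus, Raphanus, Schizosaccharomyces, Secale, Tsuga, Ursus.

14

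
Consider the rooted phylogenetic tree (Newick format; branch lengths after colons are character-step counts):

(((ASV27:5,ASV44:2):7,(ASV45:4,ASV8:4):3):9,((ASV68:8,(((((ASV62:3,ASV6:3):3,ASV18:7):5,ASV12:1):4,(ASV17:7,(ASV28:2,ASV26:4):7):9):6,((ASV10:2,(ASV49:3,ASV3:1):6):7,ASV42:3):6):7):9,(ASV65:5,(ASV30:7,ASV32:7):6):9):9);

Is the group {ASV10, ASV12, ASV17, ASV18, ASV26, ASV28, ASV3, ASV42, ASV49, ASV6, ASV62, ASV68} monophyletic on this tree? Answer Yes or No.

The most recent common ancestor of these taxa subtends (ASV68,(((((ASV62,ASV6),ASV18),ASV12),(ASV17,(ASV28,ASV26))),((ASV10,(ASV49,ASV3)),ASV42))).
That clade has exactly 12 tips — every listed taxon and nothing else — so the group is monophyletic.

Yes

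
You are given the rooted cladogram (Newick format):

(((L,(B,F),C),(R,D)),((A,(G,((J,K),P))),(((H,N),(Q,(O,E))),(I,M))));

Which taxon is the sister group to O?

E

O attaches to the tree at the node subtending (O,E).
The other lineage descending from that same node — the sister group — is the single tip E.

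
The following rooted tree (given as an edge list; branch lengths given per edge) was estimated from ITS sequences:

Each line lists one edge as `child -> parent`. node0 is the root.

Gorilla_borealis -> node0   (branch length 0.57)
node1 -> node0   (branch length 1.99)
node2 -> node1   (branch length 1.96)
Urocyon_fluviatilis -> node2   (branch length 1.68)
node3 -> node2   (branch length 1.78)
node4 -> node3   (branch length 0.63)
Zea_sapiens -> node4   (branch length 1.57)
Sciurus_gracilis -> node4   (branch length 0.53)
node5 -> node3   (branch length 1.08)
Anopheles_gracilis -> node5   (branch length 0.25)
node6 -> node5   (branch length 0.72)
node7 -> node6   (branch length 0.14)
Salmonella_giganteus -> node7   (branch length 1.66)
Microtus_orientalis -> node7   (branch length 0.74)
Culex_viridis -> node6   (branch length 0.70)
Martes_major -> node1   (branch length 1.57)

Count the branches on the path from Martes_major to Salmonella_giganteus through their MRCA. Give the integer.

7

The MRCA of Martes_major and Salmonella_giganteus is the node subtending ((Urocyon_fluviatilis,((Zea_sapiens,Sciurus_gracilis),(Anopheles_gracilis,((Salmonella_giganteus,Microtus_orientalis),Culex_viridis)))),Martes_major).
From Martes_major up to that node: 1 branch. From Salmonella_giganteus up to the same node: 6 branches. Total: 1 + 6 = 7.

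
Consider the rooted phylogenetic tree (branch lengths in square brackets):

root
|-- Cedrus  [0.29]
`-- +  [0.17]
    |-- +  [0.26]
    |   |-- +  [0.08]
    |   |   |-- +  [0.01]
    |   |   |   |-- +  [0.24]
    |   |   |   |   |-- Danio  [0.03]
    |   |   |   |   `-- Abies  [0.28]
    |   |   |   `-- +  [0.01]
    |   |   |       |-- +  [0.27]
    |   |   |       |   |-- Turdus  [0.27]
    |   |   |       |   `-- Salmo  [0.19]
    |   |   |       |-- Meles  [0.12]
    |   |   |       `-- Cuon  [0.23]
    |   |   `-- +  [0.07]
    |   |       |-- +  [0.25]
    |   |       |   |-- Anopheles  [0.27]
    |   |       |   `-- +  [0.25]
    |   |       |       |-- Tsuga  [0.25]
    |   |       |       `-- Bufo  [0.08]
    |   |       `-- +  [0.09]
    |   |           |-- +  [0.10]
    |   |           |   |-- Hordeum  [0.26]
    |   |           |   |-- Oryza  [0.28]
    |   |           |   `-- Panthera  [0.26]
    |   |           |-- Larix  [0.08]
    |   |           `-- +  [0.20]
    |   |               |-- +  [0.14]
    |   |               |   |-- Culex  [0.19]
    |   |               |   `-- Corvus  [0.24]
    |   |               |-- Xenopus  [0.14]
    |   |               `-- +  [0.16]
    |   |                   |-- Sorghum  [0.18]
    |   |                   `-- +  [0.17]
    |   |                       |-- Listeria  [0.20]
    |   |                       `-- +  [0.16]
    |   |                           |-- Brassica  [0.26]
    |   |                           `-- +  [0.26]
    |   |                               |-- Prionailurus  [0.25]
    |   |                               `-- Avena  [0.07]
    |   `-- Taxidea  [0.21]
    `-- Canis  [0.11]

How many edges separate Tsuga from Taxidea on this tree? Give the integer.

6

The MRCA of Tsuga and Taxidea is the node subtending ((((Danio,Abies),((Turdus,Salmo),Meles,Cuon)),((Anopheles,(Tsuga,Bufo)),((Hordeum,Oryza,Panthera),Larix,((Culex,Corvus),Xenopus,(Sorghum,(Listeria,(Brassica,(Prionailurus,Avena)))))))),Taxidea).
From Tsuga up to that node: 5 branches. From Taxidea up to the same node: 1 branch. Total: 5 + 1 = 6.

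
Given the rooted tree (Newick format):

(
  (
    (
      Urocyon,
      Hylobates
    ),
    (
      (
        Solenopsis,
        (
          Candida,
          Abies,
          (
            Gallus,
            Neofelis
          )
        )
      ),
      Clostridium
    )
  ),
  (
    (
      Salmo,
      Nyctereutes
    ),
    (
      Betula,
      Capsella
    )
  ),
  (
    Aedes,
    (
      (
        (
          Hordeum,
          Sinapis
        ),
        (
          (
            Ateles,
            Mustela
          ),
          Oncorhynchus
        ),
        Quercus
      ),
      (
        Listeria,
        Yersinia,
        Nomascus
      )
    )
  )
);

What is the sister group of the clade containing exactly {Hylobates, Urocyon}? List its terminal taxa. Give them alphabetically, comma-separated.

The clade containing exactly {Hylobates, Urocyon} attaches to the tree at the node subtending ((Urocyon,Hylobates),((Solenopsis,(Candida,Abies,(Gallus,Neofelis))),Clostridium)).
The other lineage descending from that same node — the sister group — is ((Solenopsis,(Candida,Abies,(Gallus,Neofelis))),Clostridium); its 6 tips in alphabetical order are the answer.

Abies, Candida, Clostridium, Gallus, Neofelis, Solenopsis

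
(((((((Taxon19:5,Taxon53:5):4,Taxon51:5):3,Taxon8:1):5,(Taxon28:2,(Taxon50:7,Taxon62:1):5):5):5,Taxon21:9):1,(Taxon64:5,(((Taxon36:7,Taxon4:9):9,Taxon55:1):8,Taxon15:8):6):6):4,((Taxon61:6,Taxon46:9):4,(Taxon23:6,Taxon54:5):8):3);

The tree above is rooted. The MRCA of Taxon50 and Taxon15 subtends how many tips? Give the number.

13

The MRCA of Taxon50 and Taxon15 is the node subtending ((((((Taxon19,Taxon53),Taxon51),Taxon8),(Taxon28,(Taxon50,Taxon62))),Taxon21),(Taxon64,(((Taxon36,Taxon4),Taxon55),Taxon15))).
That clade contains 13 terminal taxa: Taxon15, Taxon19, Taxon21, Taxon28, Taxon36, Taxon4, Taxon50, Taxon51, Taxon53, Taxon55, Taxon62, Taxon64, Taxon8.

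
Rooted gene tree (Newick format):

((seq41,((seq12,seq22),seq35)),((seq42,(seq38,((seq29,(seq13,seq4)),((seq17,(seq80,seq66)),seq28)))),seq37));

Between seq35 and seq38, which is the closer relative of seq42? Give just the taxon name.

seq38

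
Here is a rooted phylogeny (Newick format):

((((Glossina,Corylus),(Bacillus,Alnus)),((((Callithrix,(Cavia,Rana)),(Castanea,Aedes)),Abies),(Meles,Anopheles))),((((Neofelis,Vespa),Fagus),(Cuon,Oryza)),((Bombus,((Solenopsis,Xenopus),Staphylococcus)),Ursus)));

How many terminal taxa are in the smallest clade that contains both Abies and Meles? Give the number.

8

The MRCA of Abies and Meles is the node subtending ((((Callithrix,(Cavia,Rana)),(Castanea,Aedes)),Abies),(Meles,Anopheles)).
That clade contains 8 terminal taxa: Abies, Aedes, Anopheles, Callithrix, Castanea, Cavia, Meles, Rana.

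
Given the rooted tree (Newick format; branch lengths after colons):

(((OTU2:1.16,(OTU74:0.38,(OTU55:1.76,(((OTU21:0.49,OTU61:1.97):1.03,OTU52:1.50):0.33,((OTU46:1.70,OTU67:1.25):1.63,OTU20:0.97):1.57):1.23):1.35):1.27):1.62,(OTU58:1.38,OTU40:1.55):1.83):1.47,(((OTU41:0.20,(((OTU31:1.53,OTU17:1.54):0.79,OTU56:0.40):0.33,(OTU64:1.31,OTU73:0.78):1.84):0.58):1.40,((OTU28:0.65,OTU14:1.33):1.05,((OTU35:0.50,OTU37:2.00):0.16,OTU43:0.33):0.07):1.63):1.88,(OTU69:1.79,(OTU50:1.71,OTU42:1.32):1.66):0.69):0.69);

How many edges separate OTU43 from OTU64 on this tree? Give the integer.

7

The MRCA of OTU43 and OTU64 is the node subtending ((OTU41,(((OTU31,OTU17),OTU56),(OTU64,OTU73))),((OTU28,OTU14),((OTU35,OTU37),OTU43))).
From OTU43 up to that node: 3 branches. From OTU64 up to the same node: 4 branches. Total: 3 + 4 = 7.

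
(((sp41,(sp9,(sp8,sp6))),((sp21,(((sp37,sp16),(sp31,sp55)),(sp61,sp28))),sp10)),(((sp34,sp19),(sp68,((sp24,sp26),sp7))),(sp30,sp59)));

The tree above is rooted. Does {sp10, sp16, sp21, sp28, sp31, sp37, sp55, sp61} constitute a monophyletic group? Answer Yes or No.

Yes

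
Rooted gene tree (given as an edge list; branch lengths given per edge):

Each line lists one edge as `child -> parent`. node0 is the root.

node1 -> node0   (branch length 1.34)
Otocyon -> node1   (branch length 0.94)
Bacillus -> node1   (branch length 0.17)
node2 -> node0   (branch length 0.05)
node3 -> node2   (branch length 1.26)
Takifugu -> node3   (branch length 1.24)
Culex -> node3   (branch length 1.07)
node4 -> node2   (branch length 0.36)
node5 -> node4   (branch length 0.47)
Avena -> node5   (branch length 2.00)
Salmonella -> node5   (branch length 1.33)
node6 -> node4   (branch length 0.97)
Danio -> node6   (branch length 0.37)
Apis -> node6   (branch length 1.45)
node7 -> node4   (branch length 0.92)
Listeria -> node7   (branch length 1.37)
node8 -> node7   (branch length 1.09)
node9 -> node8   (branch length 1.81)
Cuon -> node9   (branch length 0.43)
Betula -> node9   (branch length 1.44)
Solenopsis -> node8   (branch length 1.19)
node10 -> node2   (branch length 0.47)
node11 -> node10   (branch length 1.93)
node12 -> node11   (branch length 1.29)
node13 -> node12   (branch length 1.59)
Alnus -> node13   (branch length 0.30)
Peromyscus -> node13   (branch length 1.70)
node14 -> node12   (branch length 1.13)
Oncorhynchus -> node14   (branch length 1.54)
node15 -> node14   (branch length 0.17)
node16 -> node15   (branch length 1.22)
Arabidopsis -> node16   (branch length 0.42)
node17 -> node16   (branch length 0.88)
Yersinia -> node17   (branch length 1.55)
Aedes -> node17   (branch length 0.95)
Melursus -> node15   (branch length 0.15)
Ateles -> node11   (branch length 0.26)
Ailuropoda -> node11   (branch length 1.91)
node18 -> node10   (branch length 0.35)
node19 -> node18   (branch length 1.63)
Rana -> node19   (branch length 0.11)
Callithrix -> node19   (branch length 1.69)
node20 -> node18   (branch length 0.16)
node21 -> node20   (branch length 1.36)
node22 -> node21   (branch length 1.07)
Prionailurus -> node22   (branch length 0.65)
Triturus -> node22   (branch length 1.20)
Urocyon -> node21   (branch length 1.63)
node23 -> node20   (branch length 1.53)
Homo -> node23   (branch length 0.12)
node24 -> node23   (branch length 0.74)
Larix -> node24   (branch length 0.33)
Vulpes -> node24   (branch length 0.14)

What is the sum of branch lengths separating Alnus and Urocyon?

8.61

The path runs Alnus → … → MRCA → … → Urocyon; the MRCA is the node subtending ((((Alnus,Peromyscus),(Oncorhynchus,((Arabidopsis,(Yersinia,Aedes)),Melursus))),Ateles,Ailuropoda),((Rana,Callithrix),(((Prionailurus,Triturus),Urocyon),(Homo,(Larix,Vulpes))))).
Branch lengths along that path: 0.30 + 1.59 + 1.29 + 1.93 + 0.35 + 0.16 + 1.36 + 1.63 = 8.61.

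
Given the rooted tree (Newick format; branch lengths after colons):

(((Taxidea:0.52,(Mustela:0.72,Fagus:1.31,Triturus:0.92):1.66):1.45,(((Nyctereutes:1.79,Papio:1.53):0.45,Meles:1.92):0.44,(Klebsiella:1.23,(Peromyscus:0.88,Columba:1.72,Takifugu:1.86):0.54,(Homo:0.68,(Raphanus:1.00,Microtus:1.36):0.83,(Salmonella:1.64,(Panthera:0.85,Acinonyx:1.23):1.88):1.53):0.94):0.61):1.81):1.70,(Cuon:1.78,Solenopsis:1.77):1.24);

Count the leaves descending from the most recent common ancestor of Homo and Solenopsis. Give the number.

19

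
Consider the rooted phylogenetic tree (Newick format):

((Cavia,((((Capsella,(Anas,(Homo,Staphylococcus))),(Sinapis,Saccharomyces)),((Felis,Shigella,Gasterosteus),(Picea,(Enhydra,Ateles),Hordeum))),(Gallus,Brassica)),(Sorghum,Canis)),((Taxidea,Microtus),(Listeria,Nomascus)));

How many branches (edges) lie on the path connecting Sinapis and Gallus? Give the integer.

The MRCA of Sinapis and Gallus is the node subtending ((((Capsella,(Anas,(Homo,Staphylococcus))),(Sinapis,Saccharomyces)),((Felis,Shigella,Gasterosteus),(Picea,(Enhydra,Ateles),Hordeum))),(Gallus,Brassica)).
From Sinapis up to that node: 4 branches. From Gallus up to the same node: 2 branches. Total: 4 + 2 = 6.

6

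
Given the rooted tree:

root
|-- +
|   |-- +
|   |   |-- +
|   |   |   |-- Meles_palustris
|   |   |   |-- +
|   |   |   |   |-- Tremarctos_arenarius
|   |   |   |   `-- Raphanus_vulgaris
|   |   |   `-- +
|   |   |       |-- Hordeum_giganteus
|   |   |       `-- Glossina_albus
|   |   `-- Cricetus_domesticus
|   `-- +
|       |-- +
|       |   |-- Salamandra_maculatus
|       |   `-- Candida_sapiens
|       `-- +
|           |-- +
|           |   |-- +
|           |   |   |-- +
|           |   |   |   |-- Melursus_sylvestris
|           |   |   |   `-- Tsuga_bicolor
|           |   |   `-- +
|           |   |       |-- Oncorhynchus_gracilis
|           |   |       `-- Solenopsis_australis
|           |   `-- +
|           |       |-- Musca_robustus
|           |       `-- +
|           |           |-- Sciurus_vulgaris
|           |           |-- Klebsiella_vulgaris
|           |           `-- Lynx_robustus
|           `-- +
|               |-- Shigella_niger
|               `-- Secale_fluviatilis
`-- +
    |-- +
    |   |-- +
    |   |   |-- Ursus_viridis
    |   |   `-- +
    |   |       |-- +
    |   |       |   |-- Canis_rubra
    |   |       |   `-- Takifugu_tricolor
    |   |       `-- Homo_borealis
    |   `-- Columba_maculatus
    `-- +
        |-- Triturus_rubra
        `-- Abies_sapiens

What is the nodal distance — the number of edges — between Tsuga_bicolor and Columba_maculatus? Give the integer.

The MRCA of Tsuga_bicolor and Columba_maculatus is the root of the tree.
From Tsuga_bicolor up to that node: 7 branches. From Columba_maculatus up to the same node: 3 branches. Total: 7 + 3 = 10.

10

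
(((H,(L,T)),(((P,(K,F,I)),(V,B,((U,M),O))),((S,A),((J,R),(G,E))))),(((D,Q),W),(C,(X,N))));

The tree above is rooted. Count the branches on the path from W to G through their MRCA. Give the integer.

9

The MRCA of W and G is the root of the tree.
From W up to that node: 3 branches. From G up to the same node: 6 branches. Total: 3 + 6 = 9.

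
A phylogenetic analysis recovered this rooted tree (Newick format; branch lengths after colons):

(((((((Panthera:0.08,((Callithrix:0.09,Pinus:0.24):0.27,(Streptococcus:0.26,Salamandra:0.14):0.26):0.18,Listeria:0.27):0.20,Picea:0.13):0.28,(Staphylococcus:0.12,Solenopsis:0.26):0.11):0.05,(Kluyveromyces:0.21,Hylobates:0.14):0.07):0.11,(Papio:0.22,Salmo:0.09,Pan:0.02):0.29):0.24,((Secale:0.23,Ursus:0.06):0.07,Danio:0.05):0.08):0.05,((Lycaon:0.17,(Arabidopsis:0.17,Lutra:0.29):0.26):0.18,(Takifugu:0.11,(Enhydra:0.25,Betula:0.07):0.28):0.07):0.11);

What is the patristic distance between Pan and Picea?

The path runs Pan → … → MRCA → … → Picea; the MRCA is the node subtending (((((Panthera,((Callithrix,Pinus),(Streptococcus,Salamandra)),Listeria),Picea),(Staphylococcus,Solenopsis)),(Kluyveromyces,Hylobates)),(Papio,Salmo,Pan)).
Branch lengths along that path: 0.02 + 0.29 + 0.11 + 0.05 + 0.28 + 0.13 = 0.88.

0.88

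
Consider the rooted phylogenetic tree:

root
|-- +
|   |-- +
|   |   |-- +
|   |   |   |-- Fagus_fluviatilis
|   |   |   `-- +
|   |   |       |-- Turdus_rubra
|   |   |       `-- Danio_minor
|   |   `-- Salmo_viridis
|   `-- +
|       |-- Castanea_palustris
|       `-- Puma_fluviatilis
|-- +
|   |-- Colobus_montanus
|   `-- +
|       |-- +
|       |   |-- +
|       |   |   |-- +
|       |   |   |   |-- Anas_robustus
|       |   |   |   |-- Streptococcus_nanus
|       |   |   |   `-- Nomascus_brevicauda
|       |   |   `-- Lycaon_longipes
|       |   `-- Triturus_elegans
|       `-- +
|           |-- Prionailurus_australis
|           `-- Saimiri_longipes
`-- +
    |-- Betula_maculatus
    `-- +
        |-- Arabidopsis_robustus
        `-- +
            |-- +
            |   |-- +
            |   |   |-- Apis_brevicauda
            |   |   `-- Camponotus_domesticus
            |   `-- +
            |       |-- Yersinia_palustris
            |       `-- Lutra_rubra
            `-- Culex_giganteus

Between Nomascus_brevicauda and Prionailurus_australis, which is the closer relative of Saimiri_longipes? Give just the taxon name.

The MRCA of Saimiri_longipes and Prionailurus_australis subtends (Prionailurus_australis,Saimiri_longipes) (2 taxa).
The MRCA of Saimiri_longipes and Nomascus_brevicauda subtends ((((Anas_robustus,Streptococcus_nanus,Nomascus_brevicauda),Lycaon_longipes),Triturus_elegans),(Prionailurus_australis,Saimiri_longipes)) (7 taxa).
The first is nested inside the second, so Saimiri_longipes shares a more recent common ancestor with Prionailurus_australis.

Prionailurus_australis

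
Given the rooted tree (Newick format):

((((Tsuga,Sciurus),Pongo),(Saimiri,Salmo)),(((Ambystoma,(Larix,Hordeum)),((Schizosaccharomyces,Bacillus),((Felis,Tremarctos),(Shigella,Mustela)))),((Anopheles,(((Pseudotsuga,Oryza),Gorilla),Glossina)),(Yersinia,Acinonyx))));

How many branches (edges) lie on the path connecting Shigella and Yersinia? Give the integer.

8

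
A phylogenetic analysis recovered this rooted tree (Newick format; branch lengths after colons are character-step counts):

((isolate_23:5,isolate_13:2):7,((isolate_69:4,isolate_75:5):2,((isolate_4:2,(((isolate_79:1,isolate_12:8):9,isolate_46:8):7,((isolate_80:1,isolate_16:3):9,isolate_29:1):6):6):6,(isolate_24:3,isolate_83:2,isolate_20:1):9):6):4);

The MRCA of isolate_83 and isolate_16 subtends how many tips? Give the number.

10

The MRCA of isolate_83 and isolate_16 is the node subtending ((isolate_4,(((isolate_79,isolate_12),isolate_46),((isolate_80,isolate_16),isolate_29))),(isolate_24,isolate_83,isolate_20)).
That clade contains 10 terminal taxa: isolate_12, isolate_16, isolate_20, isolate_24, isolate_29, isolate_4, isolate_46, isolate_79, isolate_80, isolate_83.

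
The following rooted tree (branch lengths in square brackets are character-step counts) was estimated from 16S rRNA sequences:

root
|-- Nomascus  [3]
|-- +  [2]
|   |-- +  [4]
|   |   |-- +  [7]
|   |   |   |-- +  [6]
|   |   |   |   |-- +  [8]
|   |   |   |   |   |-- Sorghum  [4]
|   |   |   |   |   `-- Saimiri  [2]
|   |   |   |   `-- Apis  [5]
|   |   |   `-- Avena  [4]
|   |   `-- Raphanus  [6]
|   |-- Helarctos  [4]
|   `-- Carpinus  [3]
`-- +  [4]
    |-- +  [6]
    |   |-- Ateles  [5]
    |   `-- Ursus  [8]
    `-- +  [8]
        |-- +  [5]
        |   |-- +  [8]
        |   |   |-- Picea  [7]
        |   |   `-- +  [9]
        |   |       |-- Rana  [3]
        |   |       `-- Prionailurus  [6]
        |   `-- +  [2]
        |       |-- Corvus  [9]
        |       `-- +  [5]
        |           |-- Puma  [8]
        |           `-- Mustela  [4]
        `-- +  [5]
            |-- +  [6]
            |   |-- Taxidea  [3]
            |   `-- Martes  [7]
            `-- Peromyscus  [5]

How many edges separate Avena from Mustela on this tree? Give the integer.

10

The MRCA of Avena and Mustela is the root of the tree.
From Avena up to that node: 4 branches. From Mustela up to the same node: 6 branches. Total: 4 + 6 = 10.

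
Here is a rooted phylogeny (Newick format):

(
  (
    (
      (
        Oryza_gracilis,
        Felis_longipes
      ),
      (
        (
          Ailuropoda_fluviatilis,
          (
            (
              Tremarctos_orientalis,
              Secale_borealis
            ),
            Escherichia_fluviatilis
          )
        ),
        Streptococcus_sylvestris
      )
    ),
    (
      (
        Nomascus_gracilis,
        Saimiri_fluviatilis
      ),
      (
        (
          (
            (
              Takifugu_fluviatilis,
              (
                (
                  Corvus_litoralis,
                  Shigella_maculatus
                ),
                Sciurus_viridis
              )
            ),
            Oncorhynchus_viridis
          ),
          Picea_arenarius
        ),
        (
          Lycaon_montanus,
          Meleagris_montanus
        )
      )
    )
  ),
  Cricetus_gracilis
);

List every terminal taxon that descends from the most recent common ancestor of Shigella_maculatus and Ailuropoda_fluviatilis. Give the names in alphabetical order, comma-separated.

Tracing Shigella_maculatus: it sits inside (Corvus_litoralis,Shigella_maculatus).
Tracing Ailuropoda_fluviatilis: it sits inside (Ailuropoda_fluviatilis,((Tremarctos_orientalis,Secale_borealis),Escherichia_fluviatilis)).
The smallest clade enclosing both is (((Oryza_gracilis,Felis_longipes),((Ailuropoda_fluviatilis,((Tremarctos_orientalis,Secale_borealis),Escherichia_fluviatilis)),Streptococcus_sylvestris)),((Nomascus_gracilis,Saimiri_fluviatilis),((((Takifugu_fluviatilis,((Corvus_litoralis,Shigella_maculatus),Sciurus_viridis)),Oncorhynchus_viridis),Picea_arenarius),(Lycaon_montanus,Meleagris_montanus)))); the answer is its 17 terminal taxa in alphabetical order.

Ailuropoda_fluviatilis, Corvus_litoralis, Escherichia_fluviatilis, Felis_longipes, Lycaon_montanus, Meleagris_montanus, Nomascus_gracilis, Oncorhynchus_viridis, Oryza_gracilis, Picea_arenarius, Saimiri_fluviatilis, Sciurus_viridis, Secale_borealis, Shigella_maculatus, Streptococcus_sylvestris, Takifugu_fluviatilis, Tremarctos_orientalis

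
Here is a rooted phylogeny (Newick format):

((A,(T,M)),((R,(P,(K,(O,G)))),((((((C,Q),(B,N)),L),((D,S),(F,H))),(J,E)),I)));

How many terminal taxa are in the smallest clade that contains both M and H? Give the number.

20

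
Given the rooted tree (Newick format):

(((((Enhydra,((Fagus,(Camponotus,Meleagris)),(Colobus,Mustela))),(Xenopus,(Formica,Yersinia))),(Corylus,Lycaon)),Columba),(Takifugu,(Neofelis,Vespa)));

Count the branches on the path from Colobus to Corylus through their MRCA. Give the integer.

The MRCA of Colobus and Corylus is the node subtending (((Enhydra,((Fagus,(Camponotus,Meleagris)),(Colobus,Mustela))),(Xenopus,(Formica,Yersinia))),(Corylus,Lycaon)).
From Colobus up to that node: 5 branches. From Corylus up to the same node: 2 branches. Total: 5 + 2 = 7.

7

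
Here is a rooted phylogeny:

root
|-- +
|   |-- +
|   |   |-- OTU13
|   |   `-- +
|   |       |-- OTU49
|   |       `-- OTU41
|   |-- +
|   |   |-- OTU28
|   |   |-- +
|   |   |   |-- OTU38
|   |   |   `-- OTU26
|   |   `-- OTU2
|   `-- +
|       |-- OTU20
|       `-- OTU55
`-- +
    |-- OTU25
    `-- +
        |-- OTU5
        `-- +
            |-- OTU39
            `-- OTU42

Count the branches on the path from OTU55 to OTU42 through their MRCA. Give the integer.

7

The MRCA of OTU55 and OTU42 is the root of the tree.
From OTU55 up to that node: 3 branches. From OTU42 up to the same node: 4 branches. Total: 3 + 4 = 7.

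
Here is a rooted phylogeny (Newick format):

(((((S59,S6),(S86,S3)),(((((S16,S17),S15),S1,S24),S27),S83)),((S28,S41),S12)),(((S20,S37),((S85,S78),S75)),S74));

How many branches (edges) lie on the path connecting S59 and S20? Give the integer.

9

The MRCA of S59 and S20 is the root of the tree.
From S59 up to that node: 5 branches. From S20 up to the same node: 4 branches. Total: 5 + 4 = 9.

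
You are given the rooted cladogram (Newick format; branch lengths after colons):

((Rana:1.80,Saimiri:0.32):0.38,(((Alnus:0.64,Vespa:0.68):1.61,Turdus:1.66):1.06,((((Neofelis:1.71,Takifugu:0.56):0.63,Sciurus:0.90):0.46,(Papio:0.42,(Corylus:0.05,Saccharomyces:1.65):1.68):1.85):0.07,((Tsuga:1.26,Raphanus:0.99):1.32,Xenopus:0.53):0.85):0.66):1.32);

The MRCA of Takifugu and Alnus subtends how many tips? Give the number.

The MRCA of Takifugu and Alnus is the node subtending (((Alnus,Vespa),Turdus),((((Neofelis,Takifugu),Sciurus),(Papio,(Corylus,Saccharomyces))),((Tsuga,Raphanus),Xenopus))).
That clade contains 12 terminal taxa: Alnus, Corylus, Neofelis, Papio, Raphanus, Saccharomyces, Sciurus, Takifugu, Tsuga, Turdus, Vespa, Xenopus.

12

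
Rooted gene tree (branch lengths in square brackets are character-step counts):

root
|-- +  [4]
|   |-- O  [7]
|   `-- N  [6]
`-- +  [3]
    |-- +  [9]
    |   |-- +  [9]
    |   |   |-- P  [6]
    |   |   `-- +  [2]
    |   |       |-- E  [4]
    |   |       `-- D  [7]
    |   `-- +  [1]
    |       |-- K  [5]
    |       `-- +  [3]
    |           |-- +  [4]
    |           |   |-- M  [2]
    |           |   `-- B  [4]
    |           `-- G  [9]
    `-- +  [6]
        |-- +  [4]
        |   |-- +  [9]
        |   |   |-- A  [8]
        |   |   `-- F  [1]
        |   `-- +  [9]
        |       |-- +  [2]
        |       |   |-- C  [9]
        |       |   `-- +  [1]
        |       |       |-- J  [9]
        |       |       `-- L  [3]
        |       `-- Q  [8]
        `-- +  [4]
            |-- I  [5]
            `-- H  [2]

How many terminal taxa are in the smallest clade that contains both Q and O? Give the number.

The MRCA of Q and O is the root, so the clade is the entire tree.
That clade contains 17 terminal taxa: A, B, C, D, E, F, G, H, I, J, K, L, M, N, O, P, Q.

17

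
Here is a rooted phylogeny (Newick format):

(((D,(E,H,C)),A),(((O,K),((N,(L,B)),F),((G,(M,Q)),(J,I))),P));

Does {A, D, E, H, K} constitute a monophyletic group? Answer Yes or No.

No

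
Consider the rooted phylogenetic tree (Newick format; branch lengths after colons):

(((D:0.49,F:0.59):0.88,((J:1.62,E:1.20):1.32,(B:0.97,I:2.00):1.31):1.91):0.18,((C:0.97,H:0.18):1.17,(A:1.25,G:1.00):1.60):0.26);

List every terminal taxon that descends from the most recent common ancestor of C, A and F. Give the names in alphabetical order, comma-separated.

A, B, C, D, E, F, G, H, I, J

Tracing C: it sits inside (C,H).
Tracing A: it sits inside (A,G).
Tracing F: it sits inside (D,F).
The smallest clade enclosing all 3 is the whole tree (their MRCA is the root), so the answer is all 10 tips in alphabetical order.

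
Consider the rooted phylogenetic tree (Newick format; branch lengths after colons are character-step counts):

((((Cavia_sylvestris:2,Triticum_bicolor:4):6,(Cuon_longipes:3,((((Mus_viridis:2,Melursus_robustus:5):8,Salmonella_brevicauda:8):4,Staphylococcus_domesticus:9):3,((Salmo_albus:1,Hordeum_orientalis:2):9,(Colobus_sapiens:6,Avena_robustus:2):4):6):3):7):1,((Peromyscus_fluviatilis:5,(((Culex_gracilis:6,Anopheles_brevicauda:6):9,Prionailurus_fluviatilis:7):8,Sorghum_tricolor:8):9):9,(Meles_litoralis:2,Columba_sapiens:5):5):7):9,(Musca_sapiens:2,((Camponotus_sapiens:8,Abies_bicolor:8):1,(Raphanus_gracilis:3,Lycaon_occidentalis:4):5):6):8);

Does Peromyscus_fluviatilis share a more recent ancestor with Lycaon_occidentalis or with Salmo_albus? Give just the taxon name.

The MRCA of Peromyscus_fluviatilis and Salmo_albus subtends (((Cavia_sylvestris,Triticum_bicolor),(Cuon_longipes,((((Mus_viridis,Melursus_robustus),Salmonella_brevicauda),Staphylococcus_domesticus),((Salmo_albus,Hordeum_orientalis),(Colobus_sapiens,Avena_robustus))))),((Peromyscus_fluviatilis,(((Culex_gracilis,Anopheles_brevicauda),Prionailurus_fluviatilis),Sorghum_tricolor)),(Meles_litoralis,Columba_sapiens))) (18 taxa).
The MRCA of Peromyscus_fluviatilis and Lycaon_occidentalis is the root, subtending the entire tree (23 taxa).
The first is nested inside the second, so Peromyscus_fluviatilis shares a more recent common ancestor with Salmo_albus.

Salmo_albus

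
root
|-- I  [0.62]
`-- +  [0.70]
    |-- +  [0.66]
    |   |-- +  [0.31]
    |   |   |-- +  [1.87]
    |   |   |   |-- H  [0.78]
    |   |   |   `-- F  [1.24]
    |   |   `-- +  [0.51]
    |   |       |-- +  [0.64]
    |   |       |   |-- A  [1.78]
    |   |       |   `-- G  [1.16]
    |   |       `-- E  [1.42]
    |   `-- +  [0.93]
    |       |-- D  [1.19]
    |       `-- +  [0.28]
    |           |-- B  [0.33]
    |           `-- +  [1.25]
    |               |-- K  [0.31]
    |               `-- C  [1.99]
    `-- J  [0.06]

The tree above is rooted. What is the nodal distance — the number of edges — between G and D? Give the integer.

The MRCA of G and D is the node subtending (((H,F),((A,G),E)),(D,(B,(K,C)))).
From G up to that node: 4 branches. From D up to the same node: 2 branches. Total: 4 + 2 = 6.

6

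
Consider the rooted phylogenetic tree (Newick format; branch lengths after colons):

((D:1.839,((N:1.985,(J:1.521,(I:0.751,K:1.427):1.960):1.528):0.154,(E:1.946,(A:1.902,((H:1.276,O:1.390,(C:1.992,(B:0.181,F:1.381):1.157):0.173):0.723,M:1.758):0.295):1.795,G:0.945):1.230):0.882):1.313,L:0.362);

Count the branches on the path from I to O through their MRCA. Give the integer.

The MRCA of I and O is the node subtending ((N,(J,(I,K))),(E,(A,((H,O,(C,(B,F))),M)),G)).
From I up to that node: 4 branches. From O up to the same node: 5 branches. Total: 4 + 5 = 9.

9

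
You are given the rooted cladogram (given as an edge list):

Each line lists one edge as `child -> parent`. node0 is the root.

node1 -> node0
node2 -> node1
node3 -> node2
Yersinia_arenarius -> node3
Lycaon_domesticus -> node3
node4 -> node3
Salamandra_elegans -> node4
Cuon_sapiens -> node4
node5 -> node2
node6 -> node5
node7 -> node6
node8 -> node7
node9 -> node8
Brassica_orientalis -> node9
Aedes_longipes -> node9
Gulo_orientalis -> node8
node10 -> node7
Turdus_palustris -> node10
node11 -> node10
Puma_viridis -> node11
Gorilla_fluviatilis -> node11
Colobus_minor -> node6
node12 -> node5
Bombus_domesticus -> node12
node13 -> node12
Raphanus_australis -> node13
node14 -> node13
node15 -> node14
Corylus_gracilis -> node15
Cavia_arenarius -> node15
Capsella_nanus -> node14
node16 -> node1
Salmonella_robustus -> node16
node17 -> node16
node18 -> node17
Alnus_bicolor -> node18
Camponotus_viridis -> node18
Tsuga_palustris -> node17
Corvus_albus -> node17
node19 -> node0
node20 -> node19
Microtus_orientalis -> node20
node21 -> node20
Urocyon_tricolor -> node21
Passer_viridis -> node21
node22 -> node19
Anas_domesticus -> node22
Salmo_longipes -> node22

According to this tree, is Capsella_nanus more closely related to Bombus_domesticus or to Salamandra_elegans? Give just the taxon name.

Bombus_domesticus

The MRCA of Capsella_nanus and Bombus_domesticus subtends (Bombus_domesticus,(Raphanus_australis,((Corylus_gracilis,Cavia_arenarius),Capsella_nanus))) (5 taxa).
The MRCA of Capsella_nanus and Salamandra_elegans subtends ((Yersinia_arenarius,Lycaon_domesticus,(Salamandra_elegans,Cuon_sapiens)),(((((Brassica_orientalis,Aedes_longipes),Gulo_orientalis),(Turdus_palustris,(Puma_viridis,Gorilla_fluviatilis))),Colobus_minor),(Bombus_domesticus,(Raphanus_australis,((Corylus_gracilis,Cavia_arenarius),Capsella_nanus))))) (16 taxa).
The first is nested inside the second, so Capsella_nanus shares a more recent common ancestor with Bombus_domesticus.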